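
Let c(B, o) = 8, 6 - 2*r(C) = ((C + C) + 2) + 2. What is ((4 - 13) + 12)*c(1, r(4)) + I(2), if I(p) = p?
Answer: 26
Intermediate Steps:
r(C) = 1 - C (r(C) = 3 - (((C + C) + 2) + 2)/2 = 3 - ((2*C + 2) + 2)/2 = 3 - ((2 + 2*C) + 2)/2 = 3 - (4 + 2*C)/2 = 3 + (-2 - C) = 1 - C)
((4 - 13) + 12)*c(1, r(4)) + I(2) = ((4 - 13) + 12)*8 + 2 = (-9 + 12)*8 + 2 = 3*8 + 2 = 24 + 2 = 26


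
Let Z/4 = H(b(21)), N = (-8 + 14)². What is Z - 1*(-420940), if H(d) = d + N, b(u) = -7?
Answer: 421056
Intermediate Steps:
N = 36 (N = 6² = 36)
H(d) = 36 + d (H(d) = d + 36 = 36 + d)
Z = 116 (Z = 4*(36 - 7) = 4*29 = 116)
Z - 1*(-420940) = 116 - 1*(-420940) = 116 + 420940 = 421056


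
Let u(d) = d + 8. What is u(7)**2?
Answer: 225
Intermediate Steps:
u(d) = 8 + d
u(7)**2 = (8 + 7)**2 = 15**2 = 225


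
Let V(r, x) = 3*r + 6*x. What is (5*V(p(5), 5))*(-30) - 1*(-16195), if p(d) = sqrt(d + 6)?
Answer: 11695 - 450*sqrt(11) ≈ 10203.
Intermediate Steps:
p(d) = sqrt(6 + d)
(5*V(p(5), 5))*(-30) - 1*(-16195) = (5*(3*sqrt(6 + 5) + 6*5))*(-30) - 1*(-16195) = (5*(3*sqrt(11) + 30))*(-30) + 16195 = (5*(30 + 3*sqrt(11)))*(-30) + 16195 = (150 + 15*sqrt(11))*(-30) + 16195 = (-4500 - 450*sqrt(11)) + 16195 = 11695 - 450*sqrt(11)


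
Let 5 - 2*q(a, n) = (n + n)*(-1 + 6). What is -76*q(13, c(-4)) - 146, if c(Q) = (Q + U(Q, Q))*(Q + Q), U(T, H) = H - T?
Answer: 11824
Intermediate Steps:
c(Q) = 2*Q**2 (c(Q) = (Q + (Q - Q))*(Q + Q) = (Q + 0)*(2*Q) = Q*(2*Q) = 2*Q**2)
q(a, n) = 5/2 - 5*n (q(a, n) = 5/2 - (n + n)*(-1 + 6)/2 = 5/2 - 2*n*5/2 = 5/2 - 5*n)
-76*q(13, c(-4)) - 146 = -76*(5/2 - 10*(-4)**2) - 146 = -76*(5/2 - 10*16) - 146 = -76*(5/2 - 5*32) - 146 = -76*(5/2 - 160) - 146 = -76*(-315/2) - 146 = 11970 - 146 = 11824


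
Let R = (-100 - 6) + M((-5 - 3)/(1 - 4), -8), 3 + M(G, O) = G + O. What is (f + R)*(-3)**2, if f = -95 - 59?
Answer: -2415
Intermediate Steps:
M(G, O) = -3 + G + O (M(G, O) = -3 + (G + O) = -3 + G + O)
f = -154
R = -343/3 (R = (-100 - 6) + (-3 + (-5 - 3)/(1 - 4) - 8) = -106 + (-3 - 8/(-3) - 8) = -106 + (-3 - 8*(-1/3) - 8) = -106 + (-3 + 8/3 - 8) = -106 - 25/3 = -343/3 ≈ -114.33)
(f + R)*(-3)**2 = (-154 - 343/3)*(-3)**2 = -805/3*9 = -2415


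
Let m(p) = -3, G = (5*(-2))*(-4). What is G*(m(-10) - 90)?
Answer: -3720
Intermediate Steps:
G = 40 (G = -10*(-4) = 40)
G*(m(-10) - 90) = 40*(-3 - 90) = 40*(-93) = -3720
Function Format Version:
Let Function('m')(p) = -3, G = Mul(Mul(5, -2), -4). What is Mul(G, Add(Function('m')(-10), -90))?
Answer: -3720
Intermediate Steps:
G = 40 (G = Mul(-10, -4) = 40)
Mul(G, Add(Function('m')(-10), -90)) = Mul(40, Add(-3, -90)) = Mul(40, -93) = -3720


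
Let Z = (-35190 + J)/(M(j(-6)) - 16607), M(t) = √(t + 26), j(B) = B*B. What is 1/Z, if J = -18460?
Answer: 16607/53650 - √62/53650 ≈ 0.30940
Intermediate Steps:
j(B) = B²
M(t) = √(26 + t)
Z = -53650/(-16607 + √62) (Z = (-35190 - 18460)/(√(26 + (-6)²) - 16607) = -53650/(√(26 + 36) - 16607) = -53650/(√62 - 16607) = -53650/(-16607 + √62) ≈ 3.2321)
1/Z = 1/(890965550/275792387 + 53650*√62/275792387)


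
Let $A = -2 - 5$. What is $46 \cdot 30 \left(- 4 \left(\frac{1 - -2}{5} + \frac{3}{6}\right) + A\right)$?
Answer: $-15732$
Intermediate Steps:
$A = -7$
$46 \cdot 30 \left(- 4 \left(\frac{1 - -2}{5} + \frac{3}{6}\right) + A\right) = 46 \cdot 30 \left(- 4 \left(\frac{1 - -2}{5} + \frac{3}{6}\right) - 7\right) = 1380 \left(- 4 \left(\left(1 + 2\right) \frac{1}{5} + 3 \cdot \frac{1}{6}\right) - 7\right) = 1380 \left(- 4 \left(3 \cdot \frac{1}{5} + \frac{1}{2}\right) - 7\right) = 1380 \left(- 4 \left(\frac{3}{5} + \frac{1}{2}\right) - 7\right) = 1380 \left(\left(-4\right) \frac{11}{10} - 7\right) = 1380 \left(- \frac{22}{5} - 7\right) = 1380 \left(- \frac{57}{5}\right) = -15732$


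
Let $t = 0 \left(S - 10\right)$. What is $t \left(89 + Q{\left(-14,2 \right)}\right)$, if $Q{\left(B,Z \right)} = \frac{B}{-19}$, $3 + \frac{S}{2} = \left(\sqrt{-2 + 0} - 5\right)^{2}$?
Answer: $0$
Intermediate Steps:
$S = -6 + 2 \left(-5 + i \sqrt{2}\right)^{2}$ ($S = -6 + 2 \left(\sqrt{-2 + 0} - 5\right)^{2} = -6 + 2 \left(\sqrt{-2} - 5\right)^{2} = -6 + 2 \left(i \sqrt{2} - 5\right)^{2} = -6 + 2 \left(-5 + i \sqrt{2}\right)^{2} \approx 40.0 - 28.284 i$)
$Q{\left(B,Z \right)} = - \frac{B}{19}$ ($Q{\left(B,Z \right)} = B \left(- \frac{1}{19}\right) = - \frac{B}{19}$)
$t = 0$ ($t = 0 \left(\left(40 - 20 i \sqrt{2}\right) - 10\right) = 0 \left(30 - 20 i \sqrt{2}\right) = 0$)
$t \left(89 + Q{\left(-14,2 \right)}\right) = 0 \left(89 - - \frac{14}{19}\right) = 0 \left(89 + \frac{14}{19}\right) = 0 \cdot \frac{1705}{19} = 0$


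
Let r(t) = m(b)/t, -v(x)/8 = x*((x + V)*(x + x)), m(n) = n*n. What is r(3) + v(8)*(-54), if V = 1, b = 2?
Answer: 1492996/3 ≈ 4.9767e+5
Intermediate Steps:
m(n) = n**2
v(x) = -16*x**2*(1 + x) (v(x) = -8*x*(x + 1)*(x + x) = -8*x*(1 + x)*(2*x) = -8*x*2*x*(1 + x) = -16*x**2*(1 + x))
r(t) = 4/t (r(t) = 2**2/t = 4/t)
r(3) + v(8)*(-54) = 4/3 + (16*8**2*(-1 - 1*8))*(-54) = 4*(1/3) + (16*64*(-1 - 8))*(-54) = 4/3 + (16*64*(-9))*(-54) = 4/3 - 9216*(-54) = 4/3 + 497664 = 1492996/3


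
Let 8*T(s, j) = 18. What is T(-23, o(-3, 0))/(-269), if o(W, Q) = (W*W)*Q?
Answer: -9/1076 ≈ -0.0083643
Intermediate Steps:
o(W, Q) = Q*W**2 (o(W, Q) = W**2*Q = Q*W**2)
T(s, j) = 9/4 (T(s, j) = (1/8)*18 = 9/4)
T(-23, o(-3, 0))/(-269) = (9/4)/(-269) = (9/4)*(-1/269) = -9/1076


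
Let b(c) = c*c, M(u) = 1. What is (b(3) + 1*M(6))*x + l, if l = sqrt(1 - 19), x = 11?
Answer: 110 + 3*I*sqrt(2) ≈ 110.0 + 4.2426*I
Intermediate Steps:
b(c) = c**2
l = 3*I*sqrt(2) (l = sqrt(-18) = 3*I*sqrt(2) ≈ 4.2426*I)
(b(3) + 1*M(6))*x + l = (3**2 + 1*1)*11 + 3*I*sqrt(2) = (9 + 1)*11 + 3*I*sqrt(2) = 10*11 + 3*I*sqrt(2) = 110 + 3*I*sqrt(2)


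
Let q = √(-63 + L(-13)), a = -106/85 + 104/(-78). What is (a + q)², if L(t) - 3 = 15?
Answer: (658 - 765*I*√5)²/65025 ≈ -38.342 - 34.62*I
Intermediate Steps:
a = -658/255 (a = -106*1/85 + 104*(-1/78) = -106/85 - 4/3 = -658/255 ≈ -2.5804)
L(t) = 18 (L(t) = 3 + 15 = 18)
q = 3*I*√5 (q = √(-63 + 18) = √(-45) = 3*I*√5 ≈ 6.7082*I)
(a + q)² = (-658/255 + 3*I*√5)²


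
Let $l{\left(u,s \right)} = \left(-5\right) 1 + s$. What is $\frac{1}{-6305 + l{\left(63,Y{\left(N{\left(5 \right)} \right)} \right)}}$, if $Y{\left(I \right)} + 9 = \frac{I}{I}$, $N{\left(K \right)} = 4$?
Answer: $- \frac{1}{6318} \approx -0.00015828$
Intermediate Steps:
$Y{\left(I \right)} = -8$ ($Y{\left(I \right)} = -9 + \frac{I}{I} = -9 + 1 = -8$)
$l{\left(u,s \right)} = -5 + s$
$\frac{1}{-6305 + l{\left(63,Y{\left(N{\left(5 \right)} \right)} \right)}} = \frac{1}{-6305 - 13} = \frac{1}{-6318} = - \frac{1}{6318}$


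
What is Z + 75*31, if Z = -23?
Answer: 2302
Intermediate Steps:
Z + 75*31 = -23 + 75*31 = -23 + 2325 = 2302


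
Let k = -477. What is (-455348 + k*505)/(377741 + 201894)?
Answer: -696233/579635 ≈ -1.2012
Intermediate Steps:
(-455348 + k*505)/(377741 + 201894) = (-455348 - 477*505)/(377741 + 201894) = (-455348 - 240885)/579635 = -696233*1/579635 = -696233/579635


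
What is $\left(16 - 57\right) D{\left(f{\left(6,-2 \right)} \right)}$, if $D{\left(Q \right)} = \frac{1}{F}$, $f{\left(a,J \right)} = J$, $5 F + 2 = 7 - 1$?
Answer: $- \frac{205}{4} \approx -51.25$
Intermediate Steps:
$F = \frac{4}{5}$ ($F = - \frac{2}{5} + \frac{7 - 1}{5} = - \frac{2}{5} + \frac{1}{5} \cdot 6 = - \frac{2}{5} + \frac{6}{5} = \frac{4}{5} \approx 0.8$)
$D{\left(Q \right)} = \frac{5}{4}$ ($D{\left(Q \right)} = \frac{1}{\frac{4}{5}} = \frac{5}{4}$)
$\left(16 - 57\right) D{\left(f{\left(6,-2 \right)} \right)} = \left(16 - 57\right) \frac{5}{4} = \left(-41\right) \frac{5}{4} = - \frac{205}{4}$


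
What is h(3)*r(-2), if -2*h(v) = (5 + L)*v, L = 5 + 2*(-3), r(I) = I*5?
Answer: 60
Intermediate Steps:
r(I) = 5*I
L = -1 (L = 5 - 6 = -1)
h(v) = -2*v (h(v) = -(5 - 1)*v/2 = -2*v)
h(3)*r(-2) = (-2*3)*(5*(-2)) = -6*(-10) = 60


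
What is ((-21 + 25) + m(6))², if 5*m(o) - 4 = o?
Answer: 36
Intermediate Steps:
m(o) = ⅘ + o/5
((-21 + 25) + m(6))² = ((-21 + 25) + (⅘ + (⅕)*6))² = (4 + (⅘ + 6/5))² = (4 + 2)² = 6² = 36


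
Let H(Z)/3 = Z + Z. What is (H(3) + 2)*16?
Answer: 320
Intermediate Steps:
H(Z) = 6*Z (H(Z) = 3*(Z + Z) = 3*(2*Z) = 6*Z)
(H(3) + 2)*16 = (6*3 + 2)*16 = (18 + 2)*16 = 20*16 = 320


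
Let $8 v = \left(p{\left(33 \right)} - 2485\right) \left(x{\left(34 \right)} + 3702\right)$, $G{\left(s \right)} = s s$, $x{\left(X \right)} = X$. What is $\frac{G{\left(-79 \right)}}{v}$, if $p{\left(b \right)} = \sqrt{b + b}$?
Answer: $- \frac{15508885}{2883799253} - \frac{6241 \sqrt{66}}{2883799253} \approx -0.0053955$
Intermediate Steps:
$p{\left(b \right)} = \sqrt{2} \sqrt{b}$ ($p{\left(b \right)} = \sqrt{2 b} = \sqrt{2} \sqrt{b}$)
$G{\left(s \right)} = s^{2}$
$v = -1160495 + 467 \sqrt{66}$ ($v = \frac{\left(\sqrt{2} \sqrt{33} - 2485\right) \left(34 + 3702\right)}{8} = \frac{\left(\sqrt{66} - 2485\right) 3736}{8} = \frac{\left(-2485 + \sqrt{66}\right) 3736}{8} = \frac{-9283960 + 3736 \sqrt{66}}{8} = -1160495 + 467 \sqrt{66} \approx -1.1567 \cdot 10^{6}$)
$\frac{G{\left(-79 \right)}}{v} = \frac{\left(-79\right)^{2}}{-1160495 + 467 \sqrt{66}} = \frac{6241}{-1160495 + 467 \sqrt{66}}$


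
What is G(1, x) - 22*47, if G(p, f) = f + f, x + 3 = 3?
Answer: -1034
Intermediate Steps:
x = 0 (x = -3 + 3 = 0)
G(p, f) = 2*f
G(1, x) - 22*47 = 2*0 - 22*47 = 0 - 1034 = -1034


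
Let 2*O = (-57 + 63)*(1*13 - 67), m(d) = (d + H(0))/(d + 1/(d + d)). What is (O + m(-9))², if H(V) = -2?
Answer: 686859264/26569 ≈ 25852.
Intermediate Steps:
m(d) = (-2 + d)/(d + 1/(2*d)) (m(d) = (d - 2)/(d + 1/(d + d)) = (-2 + d)/(d + 1/(2*d)))
O = -162 (O = ((-57 + 63)*(1*13 - 67))/2 = (6*(13 - 67))/2 = (6*(-54))/2 = (½)*(-324) = -162)
(O + m(-9))² = (-162 + 2*(-9)*(-2 - 9)/(1 + 2*(-9)²))² = (-162 + 2*(-9)*(-11)/(1 + 2*81))² = (-162 + 2*(-9)*(-11)/(1 + 162))² = (-162 + 2*(-9)*(-11)/163)² = (-162 + 2*(-9)*(1/163)*(-11))² = (-162 + 198/163)² = (-26208/163)² = 686859264/26569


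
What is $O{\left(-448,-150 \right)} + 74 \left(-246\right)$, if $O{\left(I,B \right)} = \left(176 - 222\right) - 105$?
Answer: $-18355$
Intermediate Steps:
$O{\left(I,B \right)} = -151$ ($O{\left(I,B \right)} = -46 - 105 = -151$)
$O{\left(-448,-150 \right)} + 74 \left(-246\right) = -151 + 74 \left(-246\right) = -151 - 18204 = -18355$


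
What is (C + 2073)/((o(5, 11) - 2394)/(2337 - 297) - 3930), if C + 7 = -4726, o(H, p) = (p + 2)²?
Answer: 11424/16883 ≈ 0.67666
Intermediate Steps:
o(H, p) = (2 + p)²
C = -4733 (C = -7 - 4726 = -4733)
(C + 2073)/((o(5, 11) - 2394)/(2337 - 297) - 3930) = (-4733 + 2073)/(((2 + 11)² - 2394)/(2337 - 297) - 3930) = -2660/((13² - 2394)/2040 - 3930) = -2660/((169 - 2394)*(1/2040) - 3930) = -2660/(-2225*1/2040 - 3930) = -2660/(-445/408 - 3930) = -2660/(-1603885/408) = -2660*(-408/1603885) = 11424/16883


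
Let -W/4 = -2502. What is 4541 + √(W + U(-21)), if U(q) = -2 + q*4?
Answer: 4541 + 11*√82 ≈ 4640.6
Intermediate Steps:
W = 10008 (W = -4*(-2502) = 10008)
U(q) = -2 + 4*q
4541 + √(W + U(-21)) = 4541 + √(10008 + (-2 + 4*(-21))) = 4541 + √(10008 + (-2 - 84)) = 4541 + √(10008 - 86) = 4541 + √9922 = 4541 + 11*√82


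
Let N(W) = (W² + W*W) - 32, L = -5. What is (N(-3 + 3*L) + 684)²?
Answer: 1690000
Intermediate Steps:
N(W) = -32 + 2*W² (N(W) = (W² + W²) - 32 = 2*W² - 32 = -32 + 2*W²)
(N(-3 + 3*L) + 684)² = ((-32 + 2*(-3 + 3*(-5))²) + 684)² = ((-32 + 2*(-3 - 15)²) + 684)² = ((-32 + 2*(-18)²) + 684)² = ((-32 + 2*324) + 684)² = ((-32 + 648) + 684)² = (616 + 684)² = 1300² = 1690000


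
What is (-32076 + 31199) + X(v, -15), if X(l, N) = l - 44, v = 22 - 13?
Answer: -912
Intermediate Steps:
v = 9
X(l, N) = -44 + l
(-32076 + 31199) + X(v, -15) = (-32076 + 31199) + (-44 + 9) = -877 - 35 = -912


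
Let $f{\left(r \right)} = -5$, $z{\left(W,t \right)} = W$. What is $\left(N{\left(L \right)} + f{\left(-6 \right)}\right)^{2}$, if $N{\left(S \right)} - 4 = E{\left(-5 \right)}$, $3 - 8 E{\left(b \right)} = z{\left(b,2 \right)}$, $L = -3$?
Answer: $0$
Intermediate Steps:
$E{\left(b \right)} = \frac{3}{8} - \frac{b}{8}$
$N{\left(S \right)} = 5$ ($N{\left(S \right)} = 4 + \left(\frac{3}{8} - - \frac{5}{8}\right) = 4 + \left(\frac{3}{8} + \frac{5}{8}\right) = 4 + 1 = 5$)
$\left(N{\left(L \right)} + f{\left(-6 \right)}\right)^{2} = \left(5 - 5\right)^{2} = 0^{2} = 0$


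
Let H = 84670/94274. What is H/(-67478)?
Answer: -42335/3180710486 ≈ -1.3310e-5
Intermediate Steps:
H = 42335/47137 (H = 84670*(1/94274) = 42335/47137 ≈ 0.89813)
H/(-67478) = (42335/47137)/(-67478) = (42335/47137)*(-1/67478) = -42335/3180710486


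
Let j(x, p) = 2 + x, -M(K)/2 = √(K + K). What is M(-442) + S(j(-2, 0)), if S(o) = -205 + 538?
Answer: 333 - 4*I*√221 ≈ 333.0 - 59.464*I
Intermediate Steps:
M(K) = -2*√2*√K (M(K) = -2*√(K + K) = -2*√2*√K)
S(o) = 333
M(-442) + S(j(-2, 0)) = -2*√2*√(-442) + 333 = -2*√2*I*√442 + 333 = -4*I*√221 + 333 = 333 - 4*I*√221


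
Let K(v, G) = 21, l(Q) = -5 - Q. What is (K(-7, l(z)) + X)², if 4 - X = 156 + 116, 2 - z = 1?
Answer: 61009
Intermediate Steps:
z = 1 (z = 2 - 1*1 = 2 - 1 = 1)
X = -268 (X = 4 - (156 + 116) = 4 - 1*272 = 4 - 272 = -268)
(K(-7, l(z)) + X)² = (21 - 268)² = (-247)² = 61009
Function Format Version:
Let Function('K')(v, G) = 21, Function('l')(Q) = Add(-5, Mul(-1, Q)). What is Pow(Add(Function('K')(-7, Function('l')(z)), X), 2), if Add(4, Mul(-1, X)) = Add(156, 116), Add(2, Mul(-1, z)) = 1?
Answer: 61009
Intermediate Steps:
z = 1 (z = Add(2, Mul(-1, 1)) = Add(2, -1) = 1)
X = -268 (X = Add(4, Mul(-1, Add(156, 116))) = Add(4, Mul(-1, 272)) = Add(4, -272) = -268)
Pow(Add(Function('K')(-7, Function('l')(z)), X), 2) = Pow(Add(21, -268), 2) = Pow(-247, 2) = 61009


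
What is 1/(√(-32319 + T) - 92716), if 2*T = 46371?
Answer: -185432/17192531579 - I*√36534/17192531579 ≈ -1.0786e-5 - 1.1118e-8*I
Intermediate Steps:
T = 46371/2 (T = (½)*46371 = 46371/2 ≈ 23186.)
1/(√(-32319 + T) - 92716) = 1/(√(-32319 + 46371/2) - 92716) = 1/(√(-18267/2) - 92716) = 1/(I*√36534/2 - 92716) = 1/(-92716 + I*√36534/2)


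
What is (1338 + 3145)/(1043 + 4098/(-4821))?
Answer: 7204181/1674735 ≈ 4.3017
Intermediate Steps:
(1338 + 3145)/(1043 + 4098/(-4821)) = 4483/(1043 + 4098*(-1/4821)) = 4483/(1043 - 1366/1607) = 4483/(1674735/1607) = 4483*(1607/1674735) = 7204181/1674735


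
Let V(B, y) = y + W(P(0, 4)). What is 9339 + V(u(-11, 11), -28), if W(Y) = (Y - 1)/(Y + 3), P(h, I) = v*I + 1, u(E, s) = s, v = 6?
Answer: 65183/7 ≈ 9311.9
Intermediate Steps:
P(h, I) = 1 + 6*I (P(h, I) = 6*I + 1 = 1 + 6*I)
W(Y) = (-1 + Y)/(3 + Y)
V(B, y) = 6/7 + y (V(B, y) = y + (-1 + (1 + 6*4))/(3 + (1 + 6*4)) = y + (-1 + (1 + 24))/(3 + (1 + 24)) = y + (-1 + 25)/(3 + 25) = y + 24/28 = y + (1/28)*24 = y + 6/7 = 6/7 + y)
9339 + V(u(-11, 11), -28) = 9339 + (6/7 - 28) = 9339 - 190/7 = 65183/7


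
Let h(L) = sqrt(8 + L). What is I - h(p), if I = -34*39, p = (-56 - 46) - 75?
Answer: -1326 - 13*I ≈ -1326.0 - 13.0*I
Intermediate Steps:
p = -177 (p = -102 - 75 = -177)
I = -1326
I - h(p) = -1326 - sqrt(8 - 177) = -1326 - sqrt(-169) = -1326 - 13*I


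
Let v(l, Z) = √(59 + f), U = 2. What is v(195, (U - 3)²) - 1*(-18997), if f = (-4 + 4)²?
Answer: 18997 + √59 ≈ 19005.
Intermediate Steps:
f = 0 (f = 0² = 0)
v(l, Z) = √59 (v(l, Z) = √(59 + 0) = √59)
v(195, (U - 3)²) - 1*(-18997) = √59 - 1*(-18997) = √59 + 18997 = 18997 + √59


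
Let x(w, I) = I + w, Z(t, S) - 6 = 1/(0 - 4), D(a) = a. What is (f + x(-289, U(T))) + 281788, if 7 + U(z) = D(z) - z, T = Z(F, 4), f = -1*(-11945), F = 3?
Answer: 293437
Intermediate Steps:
f = 11945
Z(t, S) = 23/4 (Z(t, S) = 6 + 1/(0 - 4) = 6 + 1/(-4) = 6 - ¼ = 23/4)
T = 23/4 ≈ 5.7500
U(z) = -7 (U(z) = -7 + (z - z) = -7 + 0 = -7)
(f + x(-289, U(T))) + 281788 = (11945 + (-7 - 289)) + 281788 = (11945 - 296) + 281788 = 11649 + 281788 = 293437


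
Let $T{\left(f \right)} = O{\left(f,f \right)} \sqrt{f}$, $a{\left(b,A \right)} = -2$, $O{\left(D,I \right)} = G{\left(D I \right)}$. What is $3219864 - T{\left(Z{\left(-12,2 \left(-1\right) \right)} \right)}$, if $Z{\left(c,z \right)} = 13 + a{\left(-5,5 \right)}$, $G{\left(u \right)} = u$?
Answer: $3219864 - 121 \sqrt{11} \approx 3.2195 \cdot 10^{6}$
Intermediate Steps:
$O{\left(D,I \right)} = D I$
$Z{\left(c,z \right)} = 11$ ($Z{\left(c,z \right)} = 13 - 2 = 11$)
$T{\left(f \right)} = f^{\frac{5}{2}}$ ($T{\left(f \right)} = f f \sqrt{f} = f^{2} \sqrt{f} = f^{\frac{5}{2}}$)
$3219864 - T{\left(Z{\left(-12,2 \left(-1\right) \right)} \right)} = 3219864 - 11^{\frac{5}{2}} = 3219864 - 121 \sqrt{11}$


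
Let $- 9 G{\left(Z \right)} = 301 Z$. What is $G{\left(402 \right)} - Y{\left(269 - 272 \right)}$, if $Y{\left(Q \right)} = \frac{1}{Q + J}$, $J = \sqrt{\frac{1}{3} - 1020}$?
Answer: $- \frac{124470697}{9258} + \frac{i \sqrt{9177}}{3086} \approx -13445.0 + 0.031042 i$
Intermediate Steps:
$J = \frac{i \sqrt{9177}}{3}$ ($J = \sqrt{\frac{1}{3} - 1020} = \sqrt{- \frac{3059}{3}} = \frac{i \sqrt{9177}}{3} \approx 31.932 i$)
$G{\left(Z \right)} = - \frac{301 Z}{9}$
$Y{\left(Q \right)} = \frac{1}{Q + \frac{i \sqrt{9177}}{3}}$
$G{\left(402 \right)} - Y{\left(269 - 272 \right)} = \left(- \frac{301}{9}\right) 402 - \frac{3}{3 \left(269 - 272\right) + i \sqrt{9177}} = - \frac{40334}{3} - \frac{3}{3 \left(269 - 272\right) + i \sqrt{9177}} = - \frac{40334}{3} - \frac{3}{3 \left(-3\right) + i \sqrt{9177}} = - \frac{40334}{3} - \frac{3}{-9 + i \sqrt{9177}}$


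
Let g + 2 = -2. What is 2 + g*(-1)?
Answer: 6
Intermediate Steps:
g = -4 (g = -2 - 2 = -4)
2 + g*(-1) = 2 - 4*(-1) = 2 + 4 = 6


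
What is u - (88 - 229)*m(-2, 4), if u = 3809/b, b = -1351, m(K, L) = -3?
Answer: -575282/1351 ≈ -425.82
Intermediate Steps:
u = -3809/1351 (u = 3809/(-1351) = 3809*(-1/1351) = -3809/1351 ≈ -2.8194)
u - (88 - 229)*m(-2, 4) = -3809/1351 - (88 - 229)*(-3) = -3809/1351 - (-141)*(-3) = -3809/1351 - 1*423 = -3809/1351 - 423 = -575282/1351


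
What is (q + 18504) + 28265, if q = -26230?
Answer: 20539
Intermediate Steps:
(q + 18504) + 28265 = (-26230 + 18504) + 28265 = -7726 + 28265 = 20539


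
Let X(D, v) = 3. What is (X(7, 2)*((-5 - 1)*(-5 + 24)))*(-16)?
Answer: 5472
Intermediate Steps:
(X(7, 2)*((-5 - 1)*(-5 + 24)))*(-16) = (3*((-5 - 1)*(-5 + 24)))*(-16) = (3*(-6*19))*(-16) = (3*(-114))*(-16) = -342*(-16) = 5472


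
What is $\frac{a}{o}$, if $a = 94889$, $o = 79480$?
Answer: $\frac{94889}{79480} \approx 1.1939$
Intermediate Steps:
$\frac{a}{o} = \frac{94889}{79480}$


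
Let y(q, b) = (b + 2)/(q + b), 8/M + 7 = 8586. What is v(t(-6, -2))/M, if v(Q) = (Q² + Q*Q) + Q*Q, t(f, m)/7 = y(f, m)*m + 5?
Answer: 31527825/8 ≈ 3.9410e+6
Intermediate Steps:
M = 8/8579 (M = 8/(-7 + 8586) = 8/8579 ≈ 0.00093251)
y(q, b) = (2 + b)/(b + q)
t(f, m) = 35 + 7*m*(2 + m)/(f + m) (t(f, m) = 7*(((2 + m)/(m + f))*m + 5) = 7*(((2 + m)/(f + m))*m + 5) = 7*(m*(2 + m)/(f + m) + 5) = 7*(5 + m*(2 + m)/(f + m)) = 35 + 7*m*(2 + m)/(f + m))
v(Q) = 3*Q² (v(Q) = (Q² + Q²) + Q² = 2*Q² + Q² = 3*Q²)
v(t(-6, -2))/M = (3*(7*((-2)² + 5*(-6) + 7*(-2))/(-6 - 2))²)/(8/8579) = (3*(7*(4 - 30 - 14)/(-8))²)*(8579/8) = (3*(7*(-⅛)*(-40))²)*(8579/8) = (3*35²)*(8579/8) = (3*1225)*(8579/8) = 3675*(8579/8) = 31527825/8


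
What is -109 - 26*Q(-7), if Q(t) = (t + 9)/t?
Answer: -711/7 ≈ -101.57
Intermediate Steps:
Q(t) = (9 + t)/t
-109 - 26*Q(-7) = -109 - 26*(9 - 7)/(-7) = -109 - (-26)*2/7 = -109 - 26*(-2/7) = -109 + 52/7 = -711/7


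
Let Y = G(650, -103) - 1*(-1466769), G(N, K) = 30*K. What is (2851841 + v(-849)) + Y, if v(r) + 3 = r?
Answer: 4314668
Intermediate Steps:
Y = 1463679 (Y = 30*(-103) - 1*(-1466769) = -3090 + 1466769 = 1463679)
v(r) = -3 + r
(2851841 + v(-849)) + Y = (2851841 + (-3 - 849)) + 1463679 = (2851841 - 852) + 1463679 = 2850989 + 1463679 = 4314668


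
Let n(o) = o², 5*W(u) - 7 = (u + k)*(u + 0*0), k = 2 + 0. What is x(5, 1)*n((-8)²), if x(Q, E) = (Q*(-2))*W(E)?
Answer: -81920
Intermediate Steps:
k = 2
W(u) = 7/5 + u*(2 + u)/5 (W(u) = 7/5 + ((u + 2)*(u + 0*0))/5 = 7/5 + ((2 + u)*(u + 0))/5 = 7/5 + ((2 + u)*u)/5 = 7/5 + (u*(2 + u))/5 = 7/5 + u*(2 + u)/5)
x(Q, E) = -2*Q*(7/5 + E²/5 + 2*E/5) (x(Q, E) = (Q*(-2))*(7/5 + E²/5 + 2*E/5) = (-2*Q)*(7/5 + E²/5 + 2*E/5) = -2*Q*(7/5 + E²/5 + 2*E/5))
x(5, 1)*n((-8)²) = (-⅖*5*(7 + 1² + 2*1))*((-8)²)² = -⅖*5*(7 + 1 + 2)*64² = -⅖*5*10*4096 = -20*4096 = -81920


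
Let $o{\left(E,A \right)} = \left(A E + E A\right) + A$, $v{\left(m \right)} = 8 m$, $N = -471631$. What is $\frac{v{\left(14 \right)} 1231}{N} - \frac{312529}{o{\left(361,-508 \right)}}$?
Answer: $\frac{96760185151}{173222520204} \approx 0.55859$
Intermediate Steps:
$o{\left(E,A \right)} = A + 2 A E$ ($o{\left(E,A \right)} = \left(A E + A E\right) + A = 2 A E + A = A + 2 A E$)
$\frac{v{\left(14 \right)} 1231}{N} - \frac{312529}{o{\left(361,-508 \right)}} = \frac{8 \cdot 14 \cdot 1231}{-471631} - \frac{312529}{\left(-508\right) \left(1 + 2 \cdot 361\right)} = 112 \cdot 1231 \left(- \frac{1}{471631}\right) - \frac{312529}{\left(-508\right) \left(1 + 722\right)} = 137872 \left(- \frac{1}{471631}\right) - \frac{312529}{\left(-508\right) 723} = - \frac{137872}{471631} - \frac{312529}{-367284} = - \frac{137872}{471631} - - \frac{312529}{367284} = - \frac{137872}{471631} + \frac{312529}{367284} = \frac{96760185151}{173222520204}$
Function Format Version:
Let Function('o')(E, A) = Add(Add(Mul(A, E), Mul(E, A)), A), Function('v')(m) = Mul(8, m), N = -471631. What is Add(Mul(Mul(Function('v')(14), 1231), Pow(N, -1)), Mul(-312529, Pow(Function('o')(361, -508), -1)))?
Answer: Rational(96760185151, 173222520204) ≈ 0.55859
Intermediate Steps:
Function('o')(E, A) = Add(A, Mul(2, A, E)) (Function('o')(E, A) = Add(Add(Mul(A, E), Mul(A, E)), A) = Add(Mul(2, A, E), A) = Add(A, Mul(2, A, E)))
Add(Mul(Mul(Function('v')(14), 1231), Pow(N, -1)), Mul(-312529, Pow(Function('o')(361, -508), -1))) = Add(Mul(Mul(Mul(8, 14), 1231), Pow(-471631, -1)), Mul(-312529, Pow(Mul(-508, Add(1, Mul(2, 361))), -1))) = Add(Mul(Mul(112, 1231), Rational(-1, 471631)), Mul(-312529, Pow(Mul(-508, Add(1, 722)), -1))) = Add(Mul(137872, Rational(-1, 471631)), Mul(-312529, Pow(Mul(-508, 723), -1))) = Add(Rational(-137872, 471631), Mul(-312529, Pow(-367284, -1))) = Add(Rational(-137872, 471631), Mul(-312529, Rational(-1, 367284))) = Add(Rational(-137872, 471631), Rational(312529, 367284)) = Rational(96760185151, 173222520204)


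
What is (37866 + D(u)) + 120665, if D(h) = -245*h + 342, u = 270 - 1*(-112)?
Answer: 65283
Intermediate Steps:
u = 382 (u = 270 + 112 = 382)
D(h) = 342 - 245*h
(37866 + D(u)) + 120665 = (37866 + (342 - 245*382)) + 120665 = (37866 + (342 - 93590)) + 120665 = (37866 - 93248) + 120665 = -55382 + 120665 = 65283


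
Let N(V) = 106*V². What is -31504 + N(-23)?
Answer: 24570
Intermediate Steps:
-31504 + N(-23) = -31504 + 106*(-23)² = -31504 + 106*529 = -31504 + 56074 = 24570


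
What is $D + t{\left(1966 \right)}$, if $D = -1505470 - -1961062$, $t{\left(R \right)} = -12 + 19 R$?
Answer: $492934$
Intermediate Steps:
$D = 455592$ ($D = -1505470 + 1961062 = 455592$)
$D + t{\left(1966 \right)} = 455592 + \left(-12 + 19 \cdot 1966\right) = 455592 + \left(-12 + 37354\right) = 455592 + 37342 = 492934$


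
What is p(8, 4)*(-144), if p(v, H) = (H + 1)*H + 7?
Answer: -3888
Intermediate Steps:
p(v, H) = 7 + H*(1 + H) (p(v, H) = (1 + H)*H + 7 = H*(1 + H) + 7 = 7 + H*(1 + H))
p(8, 4)*(-144) = (7 + 4 + 4²)*(-144) = (7 + 4 + 16)*(-144) = 27*(-144) = -3888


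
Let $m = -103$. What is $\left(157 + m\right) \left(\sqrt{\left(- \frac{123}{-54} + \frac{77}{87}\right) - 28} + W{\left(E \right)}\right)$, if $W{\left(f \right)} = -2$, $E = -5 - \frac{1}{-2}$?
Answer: $-108 + \frac{9 i \sqrt{751970}}{29} \approx -108.0 + 269.12 i$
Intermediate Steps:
$E = - \frac{9}{2}$ ($E = -5 - - \frac{1}{2} = -5 + \frac{1}{2} = - \frac{9}{2} \approx -4.5$)
$\left(157 + m\right) \left(\sqrt{\left(- \frac{123}{-54} + \frac{77}{87}\right) - 28} + W{\left(E \right)}\right) = \left(157 - 103\right) \left(\sqrt{\left(- \frac{123}{-54} + \frac{77}{87}\right) - 28} - 2\right) = 54 \left(\sqrt{\left(\left(-123\right) \left(- \frac{1}{54}\right) + 77 \cdot \frac{1}{87}\right) - 28} - 2\right) = 54 \left(\sqrt{\left(\frac{41}{18} + \frac{77}{87}\right) - 28} - 2\right) = 54 \left(\sqrt{\frac{1651}{522} - 28} - 2\right) = 54 \left(\sqrt{- \frac{12965}{522}} - 2\right) = 54 \left(\frac{i \sqrt{751970}}{174} - 2\right) = 54 \left(-2 + \frac{i \sqrt{751970}}{174}\right) = -108 + \frac{9 i \sqrt{751970}}{29}$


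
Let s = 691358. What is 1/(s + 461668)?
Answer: 1/1153026 ≈ 8.6728e-7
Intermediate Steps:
1/(s + 461668) = 1/(691358 + 461668) = 1/1153026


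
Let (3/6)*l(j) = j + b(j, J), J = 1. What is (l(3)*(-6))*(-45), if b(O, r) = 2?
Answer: 2700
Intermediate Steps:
l(j) = 4 + 2*j (l(j) = 2*(j + 2) = 2*(2 + j) = 4 + 2*j)
(l(3)*(-6))*(-45) = ((4 + 2*3)*(-6))*(-45) = ((4 + 6)*(-6))*(-45) = (10*(-6))*(-45) = -60*(-45) = 2700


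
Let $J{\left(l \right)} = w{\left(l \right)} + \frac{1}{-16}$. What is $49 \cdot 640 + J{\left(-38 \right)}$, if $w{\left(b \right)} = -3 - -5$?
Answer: $\frac{501791}{16} \approx 31362.0$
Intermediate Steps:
$w{\left(b \right)} = 2$ ($w{\left(b \right)} = -3 + 5 = 2$)
$J{\left(l \right)} = \frac{31}{16}$ ($J{\left(l \right)} = 2 + \frac{1}{-16} = 2 - \frac{1}{16} = \frac{31}{16}$)
$49 \cdot 640 + J{\left(-38 \right)} = 49 \cdot 640 + \frac{31}{16} = 31360 + \frac{31}{16} = \frac{501791}{16}$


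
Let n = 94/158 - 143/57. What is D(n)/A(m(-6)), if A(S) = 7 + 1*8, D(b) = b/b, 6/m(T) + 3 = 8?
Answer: 1/15 ≈ 0.066667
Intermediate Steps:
m(T) = 6/5 (m(T) = 6/(-3 + 8) = 6/5)
n = -8618/4503 (n = 94*(1/158) - 143*1/57 = 47/79 - 143/57 = -8618/4503 ≈ -1.9138)
D(b) = 1
A(S) = 15 (A(S) = 7 + 8 = 15)
D(n)/A(m(-6)) = 1/15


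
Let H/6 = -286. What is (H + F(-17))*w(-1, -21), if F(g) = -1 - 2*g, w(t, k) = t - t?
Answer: 0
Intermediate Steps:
w(t, k) = 0
H = -1716 (H = 6*(-286) = -1716)
(H + F(-17))*w(-1, -21) = (-1716 + (-1 - 2*(-17)))*0 = (-1716 + (-1 + 34))*0 = (-1716 + 33)*0 = -1683*0 = 0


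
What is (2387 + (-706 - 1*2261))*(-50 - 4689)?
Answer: 2748620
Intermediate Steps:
(2387 + (-706 - 1*2261))*(-50 - 4689) = (2387 + (-706 - 2261))*(-4739) = (2387 - 2967)*(-4739) = -580*(-4739) = 2748620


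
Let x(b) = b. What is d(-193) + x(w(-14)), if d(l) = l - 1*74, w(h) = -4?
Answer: -271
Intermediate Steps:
d(l) = -74 + l (d(l) = l - 74 = -74 + l)
d(-193) + x(w(-14)) = (-74 - 193) - 4 = -267 - 4 = -271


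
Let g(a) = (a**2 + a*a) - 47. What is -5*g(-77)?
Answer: -59055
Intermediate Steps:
g(a) = -47 + 2*a**2 (g(a) = (a**2 + a**2) - 47 = 2*a**2 - 47 = -47 + 2*a**2)
-5*g(-77) = -5*(-47 + 2*(-77)**2) = -5*(-47 + 2*5929) = -5*(-47 + 11858) = -5*11811 = -59055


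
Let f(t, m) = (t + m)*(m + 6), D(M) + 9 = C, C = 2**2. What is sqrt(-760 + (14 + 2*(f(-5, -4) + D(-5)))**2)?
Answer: 2*sqrt(66) ≈ 16.248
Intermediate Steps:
C = 4
D(M) = -5 (D(M) = -9 + 4 = -5)
f(t, m) = (6 + m)*(m + t) (f(t, m) = (m + t)*(6 + m) = (6 + m)*(m + t))
sqrt(-760 + (14 + 2*(f(-5, -4) + D(-5)))**2) = sqrt(-760 + (14 + 2*(((-4)**2 + 6*(-4) + 6*(-5) - 4*(-5)) - 5))**2) = sqrt(-760 + (14 + 2*((16 - 24 - 30 + 20) - 5))**2) = sqrt(-760 + (14 + 2*(-18 - 5))**2) = sqrt(-760 + (14 + 2*(-23))**2) = sqrt(-760 + (14 - 46)**2) = sqrt(-760 + (-32)**2) = sqrt(-760 + 1024) = sqrt(264) = 2*sqrt(66)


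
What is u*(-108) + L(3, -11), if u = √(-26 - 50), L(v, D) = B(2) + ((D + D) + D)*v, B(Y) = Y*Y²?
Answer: -91 - 216*I*√19 ≈ -91.0 - 941.52*I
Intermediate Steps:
B(Y) = Y³
L(v, D) = 8 + 3*D*v (L(v, D) = 2³ + ((D + D) + D)*v = 8 + (2*D + D)*v = 8 + (3*D)*v = 8 + 3*D*v)
u = 2*I*√19 (u = √(-76) = 2*I*√19 ≈ 8.7178*I)
u*(-108) + L(3, -11) = (2*I*√19)*(-108) + (8 + 3*(-11)*3) = -216*I*√19 + (8 - 99) = -216*I*√19 - 91 = -91 - 216*I*√19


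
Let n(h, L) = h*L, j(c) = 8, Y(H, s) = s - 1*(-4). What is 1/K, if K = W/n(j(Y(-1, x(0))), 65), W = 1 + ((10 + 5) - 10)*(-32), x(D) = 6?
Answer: -520/159 ≈ -3.2704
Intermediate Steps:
Y(H, s) = 4 + s (Y(H, s) = s + 4 = 4 + s)
n(h, L) = L*h
W = -159 (W = 1 + (15 - 10)*(-32) = 1 + 5*(-32) = 1 - 160 = -159)
K = -159/520 (K = -159/(65*8) = -159/520 ≈ -0.30577)
1/K = 1/(-159/520) = -520/159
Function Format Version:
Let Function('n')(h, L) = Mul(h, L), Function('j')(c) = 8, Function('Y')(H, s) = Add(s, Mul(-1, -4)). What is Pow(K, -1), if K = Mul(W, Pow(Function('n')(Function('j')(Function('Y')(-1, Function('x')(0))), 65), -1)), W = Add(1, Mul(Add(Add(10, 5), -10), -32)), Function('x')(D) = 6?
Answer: Rational(-520, 159) ≈ -3.2704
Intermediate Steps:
Function('Y')(H, s) = Add(4, s) (Function('Y')(H, s) = Add(s, 4) = Add(4, s))
Function('n')(h, L) = Mul(L, h)
W = -159 (W = Add(1, Mul(Add(15, -10), -32)) = Add(1, Mul(5, -32)) = Add(1, -160) = -159)
K = Rational(-159, 520) (K = Mul(-159, Pow(Mul(65, 8), -1)) = Mul(-159, Pow(520, -1)) = Mul(-159, Rational(1, 520)) = Rational(-159, 520) ≈ -0.30577)
Pow(K, -1) = Pow(Rational(-159, 520), -1) = Rational(-520, 159)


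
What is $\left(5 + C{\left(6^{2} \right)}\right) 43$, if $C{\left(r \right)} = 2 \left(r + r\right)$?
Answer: $6407$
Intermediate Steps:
$C{\left(r \right)} = 4 r$ ($C{\left(r \right)} = 2 \cdot 2 r = 4 r$)
$\left(5 + C{\left(6^{2} \right)}\right) 43 = \left(5 + 4 \cdot 6^{2}\right) 43 = \left(5 + 4 \cdot 36\right) 43 = \left(5 + 144\right) 43 = 149 \cdot 43 = 6407$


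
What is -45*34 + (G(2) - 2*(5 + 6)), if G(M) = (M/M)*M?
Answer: -1550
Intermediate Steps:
G(M) = M (G(M) = 1*M = M)
-45*34 + (G(2) - 2*(5 + 6)) = -45*34 + (2 - 2*(5 + 6)) = -1530 + (2 - 2*11) = -1530 + (2 - 22) = -1530 - 20 = -1550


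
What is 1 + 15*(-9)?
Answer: -134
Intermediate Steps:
1 + 15*(-9) = 1 - 135 = -134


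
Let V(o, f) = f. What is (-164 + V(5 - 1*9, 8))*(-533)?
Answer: 83148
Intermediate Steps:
(-164 + V(5 - 1*9, 8))*(-533) = (-164 + 8)*(-533) = -156*(-533) = 83148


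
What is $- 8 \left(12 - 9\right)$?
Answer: $-24$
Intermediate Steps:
$- 8 \left(12 - 9\right) = \left(-8\right) 3 = -24$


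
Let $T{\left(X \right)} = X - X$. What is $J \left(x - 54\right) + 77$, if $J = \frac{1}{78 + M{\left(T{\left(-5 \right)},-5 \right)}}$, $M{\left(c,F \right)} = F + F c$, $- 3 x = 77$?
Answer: $\frac{16624}{219} \approx 75.909$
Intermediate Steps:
$x = - \frac{77}{3}$ ($x = \left(- \frac{1}{3}\right) 77 = - \frac{77}{3} \approx -25.667$)
$T{\left(X \right)} = 0$
$J = \frac{1}{73}$ ($J = \frac{1}{78 - 5 \left(1 + 0\right)} = \frac{1}{78 - 5} = \frac{1}{73} \approx 0.013699$)
$J \left(x - 54\right) + 77 = \frac{- \frac{77}{3} - 54}{73} + 77 = \frac{1}{73} \left(- \frac{239}{3}\right) + 77 = - \frac{239}{219} + 77 = \frac{16624}{219}$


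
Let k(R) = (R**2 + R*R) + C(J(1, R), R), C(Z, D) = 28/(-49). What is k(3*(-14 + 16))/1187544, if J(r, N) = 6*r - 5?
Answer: 125/2078202 ≈ 6.0148e-5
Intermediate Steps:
J(r, N) = -5 + 6*r
C(Z, D) = -4/7 (C(Z, D) = 28*(-1/49) = -4/7)
k(R) = -4/7 + 2*R**2 (k(R) = (R**2 + R*R) - 4/7 = (R**2 + R**2) - 4/7 = 2*R**2 - 4/7 = -4/7 + 2*R**2)
k(3*(-14 + 16))/1187544 = (-4/7 + 2*(3*(-14 + 16))**2)/1187544 = (-4/7 + 2*(3*2)**2)*(1/1187544) = (-4/7 + 2*6**2)*(1/1187544) = (-4/7 + 2*36)*(1/1187544) = (-4/7 + 72)*(1/1187544) = (500/7)*(1/1187544) = 125/2078202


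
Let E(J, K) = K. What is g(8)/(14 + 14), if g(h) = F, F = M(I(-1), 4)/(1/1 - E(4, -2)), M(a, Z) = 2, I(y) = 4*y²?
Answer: 1/42 ≈ 0.023810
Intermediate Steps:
F = ⅔ (F = 2/(1/1 - 1*(-2)) = 2/(1 + 2) = 2/3 = 2*(⅓) = ⅔ ≈ 0.66667)
g(h) = ⅔
g(8)/(14 + 14) = (⅔)/(14 + 14) = (⅔)/28 = (1/28)*(⅔) = 1/42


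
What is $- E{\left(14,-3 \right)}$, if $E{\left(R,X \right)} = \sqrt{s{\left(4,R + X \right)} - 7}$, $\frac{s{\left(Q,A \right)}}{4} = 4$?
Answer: $-3$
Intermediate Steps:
$s{\left(Q,A \right)} = 16$ ($s{\left(Q,A \right)} = 4 \cdot 4 = 16$)
$E{\left(R,X \right)} = 3$ ($E{\left(R,X \right)} = \sqrt{16 - 7} = \sqrt{9} = 3$)
$- E{\left(14,-3 \right)} = \left(-1\right) 3 = -3$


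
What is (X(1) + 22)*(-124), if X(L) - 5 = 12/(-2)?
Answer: -2604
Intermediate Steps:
X(L) = -1 (X(L) = 5 + 12/(-2) = 5 + 12*(-½) = 5 - 6 = -1)
(X(1) + 22)*(-124) = (-1 + 22)*(-124) = 21*(-124) = -2604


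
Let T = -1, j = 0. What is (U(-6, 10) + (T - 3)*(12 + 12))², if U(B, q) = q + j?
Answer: 7396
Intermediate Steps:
U(B, q) = q (U(B, q) = q + 0 = q)
(U(-6, 10) + (T - 3)*(12 + 12))² = (10 + (-1 - 3)*(12 + 12))² = (10 - 4*24)² = (10 - 96)² = (-86)² = 7396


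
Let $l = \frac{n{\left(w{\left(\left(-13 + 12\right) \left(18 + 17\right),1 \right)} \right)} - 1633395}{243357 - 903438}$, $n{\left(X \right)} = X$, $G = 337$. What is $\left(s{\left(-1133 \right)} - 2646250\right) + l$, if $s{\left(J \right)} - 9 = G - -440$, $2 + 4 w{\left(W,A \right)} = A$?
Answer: $- \frac{6984875556755}{2640324} \approx -2.6455 \cdot 10^{6}$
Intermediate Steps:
$w{\left(W,A \right)} = - \frac{1}{2} + \frac{A}{4}$
$s{\left(J \right)} = 786$ ($s{\left(J \right)} = 9 + \left(337 - -440\right) = 9 + \left(337 + 440\right) = 9 + 777 = 786$)
$l = \frac{6533581}{2640324}$ ($l = \frac{\left(- \frac{1}{2} + \frac{1}{4} \cdot 1\right) - 1633395}{243357 - 903438} = \frac{\left(- \frac{1}{2} + \frac{1}{4}\right) - 1633395}{-660081} = \left(- \frac{1}{4} - 1633395\right) \left(- \frac{1}{660081}\right) = \left(- \frac{6533581}{4}\right) \left(- \frac{1}{660081}\right) = \frac{6533581}{2640324} \approx 2.4745$)
$\left(s{\left(-1133 \right)} - 2646250\right) + l = \left(786 - 2646250\right) + \frac{6533581}{2640324} = -2645464 + \frac{6533581}{2640324} = - \frac{6984875556755}{2640324}$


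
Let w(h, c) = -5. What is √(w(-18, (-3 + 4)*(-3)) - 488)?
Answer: I*√493 ≈ 22.204*I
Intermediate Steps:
√(w(-18, (-3 + 4)*(-3)) - 488) = √(-5 - 488) = √(-493) = I*√493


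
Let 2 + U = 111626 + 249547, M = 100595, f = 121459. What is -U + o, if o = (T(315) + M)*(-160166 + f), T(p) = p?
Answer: -3906284541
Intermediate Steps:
o = -3905923370 (o = (315 + 100595)*(-160166 + 121459) = 100910*(-38707) = -3905923370)
U = 361171 (U = -2 + (111626 + 249547) = -2 + 361173 = 361171)
-U + o = -1*361171 - 3905923370 = -361171 - 3905923370 = -3906284541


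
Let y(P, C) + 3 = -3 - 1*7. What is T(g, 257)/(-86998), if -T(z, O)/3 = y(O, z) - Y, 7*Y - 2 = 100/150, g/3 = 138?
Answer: -281/608986 ≈ -0.00046142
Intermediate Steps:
g = 414 (g = 3*138 = 414)
y(P, C) = -13 (y(P, C) = -3 + (-3 - 1*7) = -3 + (-3 - 7) = -3 - 10 = -13)
Y = 8/21 (Y = 2/7 + (100/150)/7 = 2/7 + (100*(1/150))/7 = 2/7 + (⅐)*(⅔) = 2/7 + 2/21 = 8/21 ≈ 0.38095)
T(z, O) = 281/7 (T(z, O) = -3*(-13 - 1*8/21) = -3*(-13 - 8/21) = -3*(-281/21) = 281/7)
T(g, 257)/(-86998) = (281/7)/(-86998) = (281/7)*(-1/86998) = -281/608986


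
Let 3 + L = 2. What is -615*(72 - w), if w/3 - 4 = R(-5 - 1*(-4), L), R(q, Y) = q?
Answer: -38745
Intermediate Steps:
L = -1 (L = -3 + 2 = -1)
w = 9 (w = 12 + 3*(-5 - 1*(-4)) = 12 + 3*(-5 + 4) = 12 + 3*(-1) = 12 - 3 = 9)
-615*(72 - w) = -615*(72 - 1*9) = -615*(72 - 9) = -615*63 = -38745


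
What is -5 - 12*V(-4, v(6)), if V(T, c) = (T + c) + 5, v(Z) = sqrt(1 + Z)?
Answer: -17 - 12*sqrt(7) ≈ -48.749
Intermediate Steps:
V(T, c) = 5 + T + c
-5 - 12*V(-4, v(6)) = -5 - 12*(5 - 4 + sqrt(1 + 6)) = -5 - 12*(5 - 4 + sqrt(7)) = -5 - 12*(1 + sqrt(7)) = -5 + (-12 - 12*sqrt(7)) = -17 - 12*sqrt(7)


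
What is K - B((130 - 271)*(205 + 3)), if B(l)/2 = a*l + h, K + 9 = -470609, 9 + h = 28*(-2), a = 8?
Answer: -1240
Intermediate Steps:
h = -65 (h = -9 + 28*(-2) = -9 - 56 = -65)
K = -470618 (K = -9 - 470609 = -470618)
B(l) = -130 + 16*l (B(l) = 2*(8*l - 65) = 2*(-65 + 8*l) = -130 + 16*l)
K - B((130 - 271)*(205 + 3)) = -470618 - (-130 + 16*((130 - 271)*(205 + 3))) = -470618 - (-130 + 16*(-141*208)) = -470618 - (-130 + 16*(-29328)) = -470618 - (-130 - 469248) = -470618 - 1*(-469378) = -470618 + 469378 = -1240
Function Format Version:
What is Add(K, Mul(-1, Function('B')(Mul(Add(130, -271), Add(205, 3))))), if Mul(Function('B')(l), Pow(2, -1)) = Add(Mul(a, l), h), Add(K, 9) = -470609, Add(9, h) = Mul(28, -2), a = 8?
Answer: -1240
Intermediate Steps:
h = -65 (h = Add(-9, Mul(28, -2)) = Add(-9, -56) = -65)
K = -470618 (K = Add(-9, -470609) = -470618)
Function('B')(l) = Add(-130, Mul(16, l)) (Function('B')(l) = Mul(2, Add(Mul(8, l), -65)) = Mul(2, Add(-65, Mul(8, l))) = Add(-130, Mul(16, l)))
Add(K, Mul(-1, Function('B')(Mul(Add(130, -271), Add(205, 3))))) = Add(-470618, Mul(-1, Add(-130, Mul(16, Mul(Add(130, -271), Add(205, 3)))))) = Add(-470618, Mul(-1, Add(-130, Mul(16, Mul(-141, 208))))) = Add(-470618, Mul(-1, Add(-130, Mul(16, -29328)))) = Add(-470618, Mul(-1, Add(-130, -469248))) = Add(-470618, Mul(-1, -469378)) = Add(-470618, 469378) = -1240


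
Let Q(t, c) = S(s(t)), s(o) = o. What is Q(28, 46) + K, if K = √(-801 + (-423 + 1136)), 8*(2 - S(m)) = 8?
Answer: 1 + 2*I*√22 ≈ 1.0 + 9.3808*I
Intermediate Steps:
S(m) = 1 (S(m) = 2 - ⅛*8 = 2 - 1 = 1)
Q(t, c) = 1
K = 2*I*√22 (K = √(-801 + 713) = √(-88) = 2*I*√22 ≈ 9.3808*I)
Q(28, 46) + K = 1 + 2*I*√22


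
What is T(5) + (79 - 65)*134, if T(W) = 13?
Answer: 1889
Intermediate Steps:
T(5) + (79 - 65)*134 = 13 + (79 - 65)*134 = 13 + 14*134 = 13 + 1876 = 1889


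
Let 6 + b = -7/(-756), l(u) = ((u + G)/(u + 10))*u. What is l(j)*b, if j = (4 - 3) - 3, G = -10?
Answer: -647/36 ≈ -17.972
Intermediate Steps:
j = -2 (j = 1 - 3 = -2)
l(u) = u*(-10 + u)/(10 + u) (l(u) = ((u - 10)/(u + 10))*u = ((-10 + u)/(10 + u))*u = u*(-10 + u)/(10 + u))
b = -647/108 (b = -6 - 7/(-756) = -6 - 7*(-1/756) = -6 + 1/108 = -647/108 ≈ -5.9907)
l(j)*b = -2*(-10 - 2)/(10 - 2)*(-647/108) = -2*(-12)/8*(-647/108) = -2*⅛*(-12)*(-647/108) = 3*(-647/108) = -647/36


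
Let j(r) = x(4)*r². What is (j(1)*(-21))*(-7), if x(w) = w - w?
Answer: 0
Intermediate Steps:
x(w) = 0
j(r) = 0 (j(r) = 0*r² = 0)
(j(1)*(-21))*(-7) = (0*(-21))*(-7) = 0*(-7) = 0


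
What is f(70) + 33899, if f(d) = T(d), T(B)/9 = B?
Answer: 34529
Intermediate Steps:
T(B) = 9*B
f(d) = 9*d
f(70) + 33899 = 9*70 + 33899 = 630 + 33899 = 34529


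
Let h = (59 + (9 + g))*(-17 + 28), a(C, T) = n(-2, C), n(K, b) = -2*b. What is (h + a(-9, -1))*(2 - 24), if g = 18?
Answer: -21208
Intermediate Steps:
a(C, T) = -2*C
h = 946 (h = (59 + (9 + 18))*(-17 + 28) = (59 + 27)*11 = 86*11 = 946)
(h + a(-9, -1))*(2 - 24) = (946 - 2*(-9))*(2 - 24) = (946 + 18)*(-22) = 964*(-22) = -21208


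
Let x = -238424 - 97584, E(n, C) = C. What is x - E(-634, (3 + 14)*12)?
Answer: -336212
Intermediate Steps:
x = -336008
x - E(-634, (3 + 14)*12) = -336008 - (3 + 14)*12 = -336008 - 17*12 = -336008 - 1*204 = -336008 - 204 = -336212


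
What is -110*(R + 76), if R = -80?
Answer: 440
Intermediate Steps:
-110*(R + 76) = -110*(-80 + 76) = -110*(-4) = 440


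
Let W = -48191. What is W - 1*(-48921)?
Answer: 730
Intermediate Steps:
W - 1*(-48921) = -48191 - 1*(-48921) = -48191 + 48921 = 730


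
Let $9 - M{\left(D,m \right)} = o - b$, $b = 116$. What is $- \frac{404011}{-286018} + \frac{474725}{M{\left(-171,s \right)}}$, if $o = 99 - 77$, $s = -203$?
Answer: $\frac{135821508183}{29459854} \approx 4610.4$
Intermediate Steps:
$o = 22$
$M{\left(D,m \right)} = 103$ ($M{\left(D,m \right)} = 9 - \left(22 - 116\right) = 9 - -94 = 9 + 94 = 103$)
$- \frac{404011}{-286018} + \frac{474725}{M{\left(-171,s \right)}} = - \frac{404011}{-286018} + \frac{474725}{103} = \left(-404011\right) \left(- \frac{1}{286018}\right) + 474725 \cdot \frac{1}{103} = \frac{404011}{286018} + \frac{474725}{103} = \frac{135821508183}{29459854}$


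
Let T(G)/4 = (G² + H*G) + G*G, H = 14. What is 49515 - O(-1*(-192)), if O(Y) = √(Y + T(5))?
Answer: 49515 - 4*√42 ≈ 49489.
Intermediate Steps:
T(G) = 8*G² + 56*G (T(G) = 4*((G² + 14*G) + G*G) = 4*((G² + 14*G) + G²) = 4*(2*G² + 14*G) = 8*G² + 56*G)
O(Y) = √(480 + Y) (O(Y) = √(Y + 8*5*(7 + 5)) = √(Y + 8*5*12) = √(Y + 480) = √(480 + Y))
49515 - O(-1*(-192)) = 49515 - √(480 - 1*(-192)) = 49515 - √(480 + 192) = 49515 - √672 = 49515 - 4*√42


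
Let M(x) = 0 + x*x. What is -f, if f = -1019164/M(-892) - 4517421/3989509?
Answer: 1915078303255/793577172244 ≈ 2.4132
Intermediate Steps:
M(x) = x² (M(x) = 0 + x² = x²)
f = -1915078303255/793577172244 (f = -1019164/((-892)²) - 4517421/3989509 = -1019164/795664 - 4517421*1/3989509 = -1019164*1/795664 - 4517421/3989509 = -254791/198916 - 4517421/3989509 = -1915078303255/793577172244 ≈ -2.4132)
-f = -1*(-1915078303255/793577172244) = 1915078303255/793577172244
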